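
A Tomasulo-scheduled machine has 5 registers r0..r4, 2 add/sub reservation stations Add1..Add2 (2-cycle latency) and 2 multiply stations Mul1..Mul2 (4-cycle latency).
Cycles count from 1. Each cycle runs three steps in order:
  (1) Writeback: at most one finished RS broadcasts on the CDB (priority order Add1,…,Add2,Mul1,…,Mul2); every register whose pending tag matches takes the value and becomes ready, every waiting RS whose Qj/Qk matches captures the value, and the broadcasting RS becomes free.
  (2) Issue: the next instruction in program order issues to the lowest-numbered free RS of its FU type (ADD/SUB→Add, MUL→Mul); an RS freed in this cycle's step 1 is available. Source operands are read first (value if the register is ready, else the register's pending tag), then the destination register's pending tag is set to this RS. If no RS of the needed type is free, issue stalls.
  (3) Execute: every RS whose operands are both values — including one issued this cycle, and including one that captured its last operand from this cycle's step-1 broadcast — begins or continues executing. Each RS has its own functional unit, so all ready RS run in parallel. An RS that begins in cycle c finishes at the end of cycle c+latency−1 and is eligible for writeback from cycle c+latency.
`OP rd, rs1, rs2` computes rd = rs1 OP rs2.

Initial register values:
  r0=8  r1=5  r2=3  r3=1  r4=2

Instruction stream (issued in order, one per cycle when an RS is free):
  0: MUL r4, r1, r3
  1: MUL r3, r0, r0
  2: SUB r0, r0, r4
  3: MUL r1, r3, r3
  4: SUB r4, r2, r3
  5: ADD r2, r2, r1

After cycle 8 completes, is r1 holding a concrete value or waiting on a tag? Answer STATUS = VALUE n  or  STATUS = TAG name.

  c1: issue MUL r4<-Mul1  regs: r0:8,r1:5,r2:3,r3:1,r4:Mul1
  c2: issue MUL r3<-Mul2  regs: r0:8,r1:5,r2:3,r3:Mul2,r4:Mul1
  c3: issue SUB r0<-Add1  regs: r0:Add1,r1:5,r2:3,r3:Mul2,r4:Mul1
  c4: stall  regs: r0:Add1,r1:5,r2:3,r3:Mul2,r4:Mul1
  c5: CDB Mul1=5; issue MUL r1<-Mul1  regs: r0:Add1,r1:Mul1,r2:3,r3:Mul2,r4:5
  c6: CDB Mul2=64; issue SUB r4<-Add2  regs: r0:Add1,r1:Mul1,r2:3,r3:64,r4:Add2
  c7: CDB Add1=3; issue ADD r2<-Add1  regs: r0:3,r1:Mul1,r2:Add1,r3:64,r4:Add2
  c8: CDB Add2=-61  regs: r0:3,r1:Mul1,r2:Add1,r3:64,r4:-61

STATUS = TAG Mul1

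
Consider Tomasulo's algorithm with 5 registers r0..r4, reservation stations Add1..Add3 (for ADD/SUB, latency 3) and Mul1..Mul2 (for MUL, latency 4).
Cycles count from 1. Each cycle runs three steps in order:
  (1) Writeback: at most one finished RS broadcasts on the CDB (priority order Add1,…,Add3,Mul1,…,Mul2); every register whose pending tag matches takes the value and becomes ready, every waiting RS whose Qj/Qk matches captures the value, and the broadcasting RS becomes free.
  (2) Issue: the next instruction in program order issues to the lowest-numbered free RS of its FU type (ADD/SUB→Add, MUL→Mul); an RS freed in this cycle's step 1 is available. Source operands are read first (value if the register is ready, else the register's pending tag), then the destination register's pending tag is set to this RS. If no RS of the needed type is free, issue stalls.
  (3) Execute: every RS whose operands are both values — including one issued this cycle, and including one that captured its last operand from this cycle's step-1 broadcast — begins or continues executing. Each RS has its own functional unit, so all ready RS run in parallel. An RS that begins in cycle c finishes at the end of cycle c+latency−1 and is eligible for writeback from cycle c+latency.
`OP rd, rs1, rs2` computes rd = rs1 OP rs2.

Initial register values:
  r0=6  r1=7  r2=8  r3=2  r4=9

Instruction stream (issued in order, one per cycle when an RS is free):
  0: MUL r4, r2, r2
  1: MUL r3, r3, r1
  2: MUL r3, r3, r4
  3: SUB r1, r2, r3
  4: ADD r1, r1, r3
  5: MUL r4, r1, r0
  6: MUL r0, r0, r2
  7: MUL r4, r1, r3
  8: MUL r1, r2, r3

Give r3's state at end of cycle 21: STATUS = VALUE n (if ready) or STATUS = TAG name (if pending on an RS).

  c1: issue MUL r4<-Mul1  regs: r0:6,r1:7,r2:8,r3:2,r4:Mul1
  c2: issue MUL r3<-Mul2  regs: r0:6,r1:7,r2:8,r3:Mul2,r4:Mul1
  c3: stall  regs: r0:6,r1:7,r2:8,r3:Mul2,r4:Mul1
  c4: stall  regs: r0:6,r1:7,r2:8,r3:Mul2,r4:Mul1
  c5: CDB Mul1=64; issue MUL r3<-Mul1  regs: r0:6,r1:7,r2:8,r3:Mul1,r4:64
  c6: CDB Mul2=14; issue SUB r1<-Add1  regs: r0:6,r1:Add1,r2:8,r3:Mul1,r4:64
  c7: issue ADD r1<-Add2  regs: r0:6,r1:Add2,r2:8,r3:Mul1,r4:64
  c8: issue MUL r4<-Mul2  regs: r0:6,r1:Add2,r2:8,r3:Mul1,r4:Mul2
  c9: stall  regs: r0:6,r1:Add2,r2:8,r3:Mul1,r4:Mul2
  c10: CDB Mul1=896; issue MUL r0<-Mul1  regs: r0:Mul1,r1:Add2,r2:8,r3:896,r4:Mul2
  c11: stall  regs: r0:Mul1,r1:Add2,r2:8,r3:896,r4:Mul2
  c12: stall  regs: r0:Mul1,r1:Add2,r2:8,r3:896,r4:Mul2
  c13: CDB Add1=-888; stall  regs: r0:Mul1,r1:Add2,r2:8,r3:896,r4:Mul2
  c14: CDB Mul1=48; issue MUL r4<-Mul1  regs: r0:48,r1:Add2,r2:8,r3:896,r4:Mul1
  c15: stall  regs: r0:48,r1:Add2,r2:8,r3:896,r4:Mul1
  c16: CDB Add2=8; stall  regs: r0:48,r1:8,r2:8,r3:896,r4:Mul1
  c17: stall  regs: r0:48,r1:8,r2:8,r3:896,r4:Mul1
  c18: stall  regs: r0:48,r1:8,r2:8,r3:896,r4:Mul1
  c19: stall  regs: r0:48,r1:8,r2:8,r3:896,r4:Mul1
  c20: CDB Mul1=7168; issue MUL r1<-Mul1  regs: r0:48,r1:Mul1,r2:8,r3:896,r4:7168
  c21: CDB Mul2=48  regs: r0:48,r1:Mul1,r2:8,r3:896,r4:7168

STATUS = VALUE 896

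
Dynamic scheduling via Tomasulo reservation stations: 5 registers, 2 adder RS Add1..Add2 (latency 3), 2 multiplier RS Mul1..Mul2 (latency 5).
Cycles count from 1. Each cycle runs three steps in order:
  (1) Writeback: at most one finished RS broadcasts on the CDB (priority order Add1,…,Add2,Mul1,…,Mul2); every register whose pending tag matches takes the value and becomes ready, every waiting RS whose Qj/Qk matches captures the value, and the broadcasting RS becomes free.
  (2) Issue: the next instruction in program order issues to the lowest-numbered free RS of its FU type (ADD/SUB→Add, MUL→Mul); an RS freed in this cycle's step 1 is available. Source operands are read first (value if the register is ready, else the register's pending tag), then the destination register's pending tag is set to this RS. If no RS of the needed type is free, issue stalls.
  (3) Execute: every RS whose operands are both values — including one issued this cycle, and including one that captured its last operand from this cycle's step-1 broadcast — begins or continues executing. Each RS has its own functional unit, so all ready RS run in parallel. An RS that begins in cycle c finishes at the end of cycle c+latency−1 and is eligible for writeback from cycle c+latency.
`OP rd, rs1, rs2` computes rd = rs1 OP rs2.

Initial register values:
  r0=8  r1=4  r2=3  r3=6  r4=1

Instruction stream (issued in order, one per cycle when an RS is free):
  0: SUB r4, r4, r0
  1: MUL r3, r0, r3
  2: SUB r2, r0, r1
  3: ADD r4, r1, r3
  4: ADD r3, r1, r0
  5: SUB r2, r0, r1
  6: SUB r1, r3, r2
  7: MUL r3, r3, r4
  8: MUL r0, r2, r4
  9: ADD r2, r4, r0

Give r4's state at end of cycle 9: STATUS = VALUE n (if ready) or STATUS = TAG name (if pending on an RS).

STATUS = TAG Add1

  c1: issue SUB r4<-Add1  regs: r0:8,r1:4,r2:3,r3:6,r4:Add1
  c2: issue MUL r3<-Mul1  regs: r0:8,r1:4,r2:3,r3:Mul1,r4:Add1
  c3: issue SUB r2<-Add2  regs: r0:8,r1:4,r2:Add2,r3:Mul1,r4:Add1
  c4: CDB Add1=-7; issue ADD r4<-Add1  regs: r0:8,r1:4,r2:Add2,r3:Mul1,r4:Add1
  c5: stall  regs: r0:8,r1:4,r2:Add2,r3:Mul1,r4:Add1
  c6: CDB Add2=4; issue ADD r3<-Add2  regs: r0:8,r1:4,r2:4,r3:Add2,r4:Add1
  c7: CDB Mul1=48; stall  regs: r0:8,r1:4,r2:4,r3:Add2,r4:Add1
  c8: stall  regs: r0:8,r1:4,r2:4,r3:Add2,r4:Add1
  c9: CDB Add2=12; issue SUB r2<-Add2  regs: r0:8,r1:4,r2:Add2,r3:12,r4:Add1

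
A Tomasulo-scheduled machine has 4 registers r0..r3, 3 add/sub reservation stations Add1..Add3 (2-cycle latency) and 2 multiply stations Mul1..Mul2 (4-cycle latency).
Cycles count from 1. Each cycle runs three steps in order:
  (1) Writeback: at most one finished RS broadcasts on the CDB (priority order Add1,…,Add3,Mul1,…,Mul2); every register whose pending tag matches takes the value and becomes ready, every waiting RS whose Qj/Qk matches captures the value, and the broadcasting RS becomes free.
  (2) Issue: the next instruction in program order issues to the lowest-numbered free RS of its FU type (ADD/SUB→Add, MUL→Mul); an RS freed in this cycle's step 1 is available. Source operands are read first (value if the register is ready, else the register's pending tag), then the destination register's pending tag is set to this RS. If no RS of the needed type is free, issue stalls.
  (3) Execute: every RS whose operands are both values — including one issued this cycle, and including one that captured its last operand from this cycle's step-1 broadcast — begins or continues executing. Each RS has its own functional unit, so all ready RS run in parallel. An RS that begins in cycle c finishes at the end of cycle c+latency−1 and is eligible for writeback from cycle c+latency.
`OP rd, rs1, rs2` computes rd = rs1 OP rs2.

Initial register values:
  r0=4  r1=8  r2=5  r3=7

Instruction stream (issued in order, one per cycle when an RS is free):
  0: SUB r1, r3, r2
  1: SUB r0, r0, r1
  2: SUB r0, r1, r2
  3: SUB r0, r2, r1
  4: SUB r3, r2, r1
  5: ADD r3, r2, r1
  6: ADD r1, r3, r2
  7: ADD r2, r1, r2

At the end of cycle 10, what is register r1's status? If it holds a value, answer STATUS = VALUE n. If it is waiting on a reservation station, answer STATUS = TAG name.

STATUS = VALUE 12

  c1: issue SUB r1<-Add1  regs: r0:4,r1:Add1,r2:5,r3:7
  c2: issue SUB r0<-Add2  regs: r0:Add2,r1:Add1,r2:5,r3:7
  c3: CDB Add1=2; issue SUB r0<-Add1  regs: r0:Add1,r1:2,r2:5,r3:7
  c4: issue SUB r0<-Add3  regs: r0:Add3,r1:2,r2:5,r3:7
  c5: CDB Add1=-3; issue SUB r3<-Add1  regs: r0:Add3,r1:2,r2:5,r3:Add1
  c6: CDB Add2=2; issue ADD r3<-Add2  regs: r0:Add3,r1:2,r2:5,r3:Add2
  c7: CDB Add1=3; issue ADD r1<-Add1  regs: r0:Add3,r1:Add1,r2:5,r3:Add2
  c8: CDB Add2=7; issue ADD r2<-Add2  regs: r0:Add3,r1:Add1,r2:Add2,r3:7
  c9: CDB Add3=3  regs: r0:3,r1:Add1,r2:Add2,r3:7
  c10: CDB Add1=12  regs: r0:3,r1:12,r2:Add2,r3:7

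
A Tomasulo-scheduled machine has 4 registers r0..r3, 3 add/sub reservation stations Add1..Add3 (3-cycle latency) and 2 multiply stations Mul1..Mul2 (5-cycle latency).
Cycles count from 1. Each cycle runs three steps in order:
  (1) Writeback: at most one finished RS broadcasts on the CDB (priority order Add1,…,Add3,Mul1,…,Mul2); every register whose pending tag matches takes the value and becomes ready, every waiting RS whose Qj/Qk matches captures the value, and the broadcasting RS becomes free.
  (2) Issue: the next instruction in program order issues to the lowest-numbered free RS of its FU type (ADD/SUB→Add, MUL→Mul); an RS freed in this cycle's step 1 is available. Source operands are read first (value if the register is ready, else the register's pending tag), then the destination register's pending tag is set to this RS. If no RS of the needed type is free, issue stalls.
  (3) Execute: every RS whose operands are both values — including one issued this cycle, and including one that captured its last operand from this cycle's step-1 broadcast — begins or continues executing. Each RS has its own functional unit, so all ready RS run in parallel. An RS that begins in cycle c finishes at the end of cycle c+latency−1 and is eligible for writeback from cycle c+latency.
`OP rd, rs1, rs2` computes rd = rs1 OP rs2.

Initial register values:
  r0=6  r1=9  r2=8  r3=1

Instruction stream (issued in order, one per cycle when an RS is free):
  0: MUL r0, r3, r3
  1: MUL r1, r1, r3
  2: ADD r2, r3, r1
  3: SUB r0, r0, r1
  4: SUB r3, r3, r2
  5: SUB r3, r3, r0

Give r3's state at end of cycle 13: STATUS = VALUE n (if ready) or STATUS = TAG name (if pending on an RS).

STATUS = TAG Add1

  c1: issue MUL r0<-Mul1  regs: r0:Mul1,r1:9,r2:8,r3:1
  c2: issue MUL r1<-Mul2  regs: r0:Mul1,r1:Mul2,r2:8,r3:1
  c3: issue ADD r2<-Add1  regs: r0:Mul1,r1:Mul2,r2:Add1,r3:1
  c4: issue SUB r0<-Add2  regs: r0:Add2,r1:Mul2,r2:Add1,r3:1
  c5: issue SUB r3<-Add3  regs: r0:Add2,r1:Mul2,r2:Add1,r3:Add3
  c6: CDB Mul1=1; stall  regs: r0:Add2,r1:Mul2,r2:Add1,r3:Add3
  c7: CDB Mul2=9; stall  regs: r0:Add2,r1:9,r2:Add1,r3:Add3
  c8: stall  regs: r0:Add2,r1:9,r2:Add1,r3:Add3
  c9: stall  regs: r0:Add2,r1:9,r2:Add1,r3:Add3
  c10: CDB Add1=10; issue SUB r3<-Add1  regs: r0:Add2,r1:9,r2:10,r3:Add1
  c11: CDB Add2=-8  regs: r0:-8,r1:9,r2:10,r3:Add1
  c12: -  regs: r0:-8,r1:9,r2:10,r3:Add1
  c13: CDB Add3=-9  regs: r0:-8,r1:9,r2:10,r3:Add1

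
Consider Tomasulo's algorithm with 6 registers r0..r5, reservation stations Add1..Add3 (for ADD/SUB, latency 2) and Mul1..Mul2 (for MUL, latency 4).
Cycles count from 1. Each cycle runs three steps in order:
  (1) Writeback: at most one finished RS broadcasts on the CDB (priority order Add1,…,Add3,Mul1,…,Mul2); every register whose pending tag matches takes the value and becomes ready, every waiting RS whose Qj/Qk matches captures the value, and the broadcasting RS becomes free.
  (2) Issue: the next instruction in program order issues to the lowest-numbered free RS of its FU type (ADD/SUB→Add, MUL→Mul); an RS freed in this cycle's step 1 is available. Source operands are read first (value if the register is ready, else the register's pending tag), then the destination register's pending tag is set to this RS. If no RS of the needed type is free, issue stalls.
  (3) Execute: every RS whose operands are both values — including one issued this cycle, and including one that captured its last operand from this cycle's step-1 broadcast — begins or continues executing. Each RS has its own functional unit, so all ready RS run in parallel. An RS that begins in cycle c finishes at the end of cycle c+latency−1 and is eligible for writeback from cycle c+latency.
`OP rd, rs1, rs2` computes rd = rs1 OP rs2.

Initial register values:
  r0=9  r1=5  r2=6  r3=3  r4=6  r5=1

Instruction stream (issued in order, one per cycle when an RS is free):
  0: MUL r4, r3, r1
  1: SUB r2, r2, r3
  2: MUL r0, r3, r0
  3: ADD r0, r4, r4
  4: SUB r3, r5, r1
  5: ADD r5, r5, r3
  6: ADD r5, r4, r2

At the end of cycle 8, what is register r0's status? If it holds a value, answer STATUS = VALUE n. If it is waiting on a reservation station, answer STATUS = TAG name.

STATUS = VALUE 30

cycle 1: issue MUL r4<-Mul1 // r0:9,r1:5,r2:6,r3:3,r4:Mul1,r5:1
cycle 2: issue SUB r2<-Add1 // r0:9,r1:5,r2:Add1,r3:3,r4:Mul1,r5:1
cycle 3: issue MUL r0<-Mul2 // r0:Mul2,r1:5,r2:Add1,r3:3,r4:Mul1,r5:1
cycle 4: CDB Add1=3; issue ADD r0<-Add1 // r0:Add1,r1:5,r2:3,r3:3,r4:Mul1,r5:1
cycle 5: CDB Mul1=15; issue SUB r3<-Add2 // r0:Add1,r1:5,r2:3,r3:Add2,r4:15,r5:1
cycle 6: issue ADD r5<-Add3 // r0:Add1,r1:5,r2:3,r3:Add2,r4:15,r5:Add3
cycle 7: CDB Add1=30; issue ADD r5<-Add1 // r0:30,r1:5,r2:3,r3:Add2,r4:15,r5:Add1
cycle 8: CDB Add2=-4 // r0:30,r1:5,r2:3,r3:-4,r4:15,r5:Add1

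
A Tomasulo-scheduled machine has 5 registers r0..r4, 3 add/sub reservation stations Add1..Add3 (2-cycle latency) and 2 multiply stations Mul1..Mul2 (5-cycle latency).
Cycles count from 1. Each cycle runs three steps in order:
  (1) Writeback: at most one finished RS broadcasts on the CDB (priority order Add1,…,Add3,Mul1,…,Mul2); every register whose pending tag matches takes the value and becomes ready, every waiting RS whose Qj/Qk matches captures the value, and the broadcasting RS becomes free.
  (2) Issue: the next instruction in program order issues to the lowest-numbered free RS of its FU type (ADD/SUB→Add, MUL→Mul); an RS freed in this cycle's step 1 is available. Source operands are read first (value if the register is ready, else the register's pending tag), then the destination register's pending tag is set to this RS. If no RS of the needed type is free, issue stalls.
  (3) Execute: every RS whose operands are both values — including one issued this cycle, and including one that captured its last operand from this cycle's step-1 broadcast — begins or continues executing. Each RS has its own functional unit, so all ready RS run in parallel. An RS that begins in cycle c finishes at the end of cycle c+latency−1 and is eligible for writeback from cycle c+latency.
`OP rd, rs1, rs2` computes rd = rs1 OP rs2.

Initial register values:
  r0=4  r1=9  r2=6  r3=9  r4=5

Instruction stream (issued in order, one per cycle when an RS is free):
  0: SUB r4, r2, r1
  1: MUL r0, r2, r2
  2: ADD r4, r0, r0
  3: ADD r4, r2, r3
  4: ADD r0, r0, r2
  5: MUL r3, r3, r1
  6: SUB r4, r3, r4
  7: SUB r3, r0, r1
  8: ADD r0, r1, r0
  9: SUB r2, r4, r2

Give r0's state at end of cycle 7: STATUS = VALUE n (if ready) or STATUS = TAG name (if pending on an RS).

STATUS = TAG Add3

c1: issue SUB r4<-Add1 | r0:4,r1:9,r2:6,r3:9,r4:Add1
c2: issue MUL r0<-Mul1 | r0:Mul1,r1:9,r2:6,r3:9,r4:Add1
c3: CDB Add1=-3; issue ADD r4<-Add1 | r0:Mul1,r1:9,r2:6,r3:9,r4:Add1
c4: issue ADD r4<-Add2 | r0:Mul1,r1:9,r2:6,r3:9,r4:Add2
c5: issue ADD r0<-Add3 | r0:Add3,r1:9,r2:6,r3:9,r4:Add2
c6: CDB Add2=15; issue MUL r3<-Mul2 | r0:Add3,r1:9,r2:6,r3:Mul2,r4:15
c7: CDB Mul1=36; issue SUB r4<-Add2 | r0:Add3,r1:9,r2:6,r3:Mul2,r4:Add2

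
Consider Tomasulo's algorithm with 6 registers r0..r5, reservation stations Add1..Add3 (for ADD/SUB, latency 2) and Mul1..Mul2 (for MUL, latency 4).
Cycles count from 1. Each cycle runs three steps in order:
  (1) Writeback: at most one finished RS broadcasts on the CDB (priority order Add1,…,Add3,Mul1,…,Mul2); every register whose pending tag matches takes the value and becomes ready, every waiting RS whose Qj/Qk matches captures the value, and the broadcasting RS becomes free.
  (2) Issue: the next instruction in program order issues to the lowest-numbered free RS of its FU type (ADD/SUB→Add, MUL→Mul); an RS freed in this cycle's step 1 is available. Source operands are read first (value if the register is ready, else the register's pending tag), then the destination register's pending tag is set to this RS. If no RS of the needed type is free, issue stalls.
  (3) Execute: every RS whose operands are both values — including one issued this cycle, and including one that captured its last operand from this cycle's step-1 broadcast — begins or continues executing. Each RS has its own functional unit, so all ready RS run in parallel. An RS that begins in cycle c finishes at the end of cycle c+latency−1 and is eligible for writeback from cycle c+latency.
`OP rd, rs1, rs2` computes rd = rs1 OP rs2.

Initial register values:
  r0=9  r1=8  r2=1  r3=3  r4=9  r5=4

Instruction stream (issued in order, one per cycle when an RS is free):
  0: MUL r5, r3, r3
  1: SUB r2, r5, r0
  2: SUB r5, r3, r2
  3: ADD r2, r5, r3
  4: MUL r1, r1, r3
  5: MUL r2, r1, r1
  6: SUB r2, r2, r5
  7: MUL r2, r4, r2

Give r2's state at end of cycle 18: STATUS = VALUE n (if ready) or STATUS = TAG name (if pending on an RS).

STATUS = TAG Mul1

cycle 1: issue MUL r5<-Mul1 // r0:9,r1:8,r2:1,r3:3,r4:9,r5:Mul1
cycle 2: issue SUB r2<-Add1 // r0:9,r1:8,r2:Add1,r3:3,r4:9,r5:Mul1
cycle 3: issue SUB r5<-Add2 // r0:9,r1:8,r2:Add1,r3:3,r4:9,r5:Add2
cycle 4: issue ADD r2<-Add3 // r0:9,r1:8,r2:Add3,r3:3,r4:9,r5:Add2
cycle 5: CDB Mul1=9; issue MUL r1<-Mul1 // r0:9,r1:Mul1,r2:Add3,r3:3,r4:9,r5:Add2
cycle 6: issue MUL r2<-Mul2 // r0:9,r1:Mul1,r2:Mul2,r3:3,r4:9,r5:Add2
cycle 7: CDB Add1=0; issue SUB r2<-Add1 // r0:9,r1:Mul1,r2:Add1,r3:3,r4:9,r5:Add2
cycle 8: stall // r0:9,r1:Mul1,r2:Add1,r3:3,r4:9,r5:Add2
cycle 9: CDB Add2=3; stall // r0:9,r1:Mul1,r2:Add1,r3:3,r4:9,r5:3
cycle 10: CDB Mul1=24; issue MUL r2<-Mul1 // r0:9,r1:24,r2:Mul1,r3:3,r4:9,r5:3
cycle 11: CDB Add3=6 // r0:9,r1:24,r2:Mul1,r3:3,r4:9,r5:3
cycle 12: - // r0:9,r1:24,r2:Mul1,r3:3,r4:9,r5:3
cycle 13: - // r0:9,r1:24,r2:Mul1,r3:3,r4:9,r5:3
cycle 14: CDB Mul2=576 // r0:9,r1:24,r2:Mul1,r3:3,r4:9,r5:3
cycle 15: - // r0:9,r1:24,r2:Mul1,r3:3,r4:9,r5:3
cycle 16: CDB Add1=573 // r0:9,r1:24,r2:Mul1,r3:3,r4:9,r5:3
cycle 17: - // r0:9,r1:24,r2:Mul1,r3:3,r4:9,r5:3
cycle 18: - // r0:9,r1:24,r2:Mul1,r3:3,r4:9,r5:3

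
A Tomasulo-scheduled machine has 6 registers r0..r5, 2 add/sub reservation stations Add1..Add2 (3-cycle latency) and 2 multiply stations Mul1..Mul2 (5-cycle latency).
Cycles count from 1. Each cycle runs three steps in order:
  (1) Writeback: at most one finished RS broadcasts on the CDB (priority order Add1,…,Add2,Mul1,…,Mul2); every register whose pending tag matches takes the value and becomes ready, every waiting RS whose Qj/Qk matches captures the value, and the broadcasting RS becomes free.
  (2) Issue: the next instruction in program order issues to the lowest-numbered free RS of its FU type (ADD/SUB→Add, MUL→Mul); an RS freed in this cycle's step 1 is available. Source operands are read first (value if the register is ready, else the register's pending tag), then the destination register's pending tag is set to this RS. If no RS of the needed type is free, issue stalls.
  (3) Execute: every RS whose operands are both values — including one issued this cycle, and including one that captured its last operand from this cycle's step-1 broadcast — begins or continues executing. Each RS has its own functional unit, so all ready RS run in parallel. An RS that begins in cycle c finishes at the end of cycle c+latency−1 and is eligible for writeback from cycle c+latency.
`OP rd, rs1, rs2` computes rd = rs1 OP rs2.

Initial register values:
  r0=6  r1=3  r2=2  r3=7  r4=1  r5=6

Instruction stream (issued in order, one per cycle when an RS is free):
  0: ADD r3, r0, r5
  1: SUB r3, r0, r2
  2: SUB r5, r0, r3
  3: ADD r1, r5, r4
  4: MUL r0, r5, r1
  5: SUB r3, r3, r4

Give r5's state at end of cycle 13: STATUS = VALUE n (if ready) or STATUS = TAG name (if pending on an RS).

STATUS = VALUE 2

  c1: issue ADD r3<-Add1  regs: r0:6,r1:3,r2:2,r3:Add1,r4:1,r5:6
  c2: issue SUB r3<-Add2  regs: r0:6,r1:3,r2:2,r3:Add2,r4:1,r5:6
  c3: stall  regs: r0:6,r1:3,r2:2,r3:Add2,r4:1,r5:6
  c4: CDB Add1=12; issue SUB r5<-Add1  regs: r0:6,r1:3,r2:2,r3:Add2,r4:1,r5:Add1
  c5: CDB Add2=4; issue ADD r1<-Add2  regs: r0:6,r1:Add2,r2:2,r3:4,r4:1,r5:Add1
  c6: issue MUL r0<-Mul1  regs: r0:Mul1,r1:Add2,r2:2,r3:4,r4:1,r5:Add1
  c7: stall  regs: r0:Mul1,r1:Add2,r2:2,r3:4,r4:1,r5:Add1
  c8: CDB Add1=2; issue SUB r3<-Add1  regs: r0:Mul1,r1:Add2,r2:2,r3:Add1,r4:1,r5:2
  c9: -  regs: r0:Mul1,r1:Add2,r2:2,r3:Add1,r4:1,r5:2
  c10: -  regs: r0:Mul1,r1:Add2,r2:2,r3:Add1,r4:1,r5:2
  c11: CDB Add1=3  regs: r0:Mul1,r1:Add2,r2:2,r3:3,r4:1,r5:2
  c12: CDB Add2=3  regs: r0:Mul1,r1:3,r2:2,r3:3,r4:1,r5:2
  c13: -  regs: r0:Mul1,r1:3,r2:2,r3:3,r4:1,r5:2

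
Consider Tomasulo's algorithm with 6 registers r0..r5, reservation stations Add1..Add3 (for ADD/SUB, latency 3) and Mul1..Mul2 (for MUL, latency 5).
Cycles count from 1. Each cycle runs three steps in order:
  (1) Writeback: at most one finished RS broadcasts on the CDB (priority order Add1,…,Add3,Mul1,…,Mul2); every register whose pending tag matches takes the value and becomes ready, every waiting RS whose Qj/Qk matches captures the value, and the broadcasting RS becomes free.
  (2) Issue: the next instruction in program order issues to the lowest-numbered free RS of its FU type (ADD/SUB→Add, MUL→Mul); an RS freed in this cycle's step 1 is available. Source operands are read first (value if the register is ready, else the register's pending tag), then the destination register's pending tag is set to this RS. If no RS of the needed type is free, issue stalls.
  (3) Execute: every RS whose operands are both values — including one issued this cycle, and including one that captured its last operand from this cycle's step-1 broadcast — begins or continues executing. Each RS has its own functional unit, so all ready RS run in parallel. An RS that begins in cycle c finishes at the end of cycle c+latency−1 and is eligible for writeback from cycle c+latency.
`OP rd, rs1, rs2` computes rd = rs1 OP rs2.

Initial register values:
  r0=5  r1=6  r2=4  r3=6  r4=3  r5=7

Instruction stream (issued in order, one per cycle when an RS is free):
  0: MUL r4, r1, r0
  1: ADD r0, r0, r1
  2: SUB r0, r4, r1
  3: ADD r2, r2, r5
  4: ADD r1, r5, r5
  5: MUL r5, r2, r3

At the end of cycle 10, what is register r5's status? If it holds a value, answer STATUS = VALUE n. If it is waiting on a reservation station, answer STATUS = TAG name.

  c1: issue MUL r4<-Mul1  regs: r0:5,r1:6,r2:4,r3:6,r4:Mul1,r5:7
  c2: issue ADD r0<-Add1  regs: r0:Add1,r1:6,r2:4,r3:6,r4:Mul1,r5:7
  c3: issue SUB r0<-Add2  regs: r0:Add2,r1:6,r2:4,r3:6,r4:Mul1,r5:7
  c4: issue ADD r2<-Add3  regs: r0:Add2,r1:6,r2:Add3,r3:6,r4:Mul1,r5:7
  c5: CDB Add1=11; issue ADD r1<-Add1  regs: r0:Add2,r1:Add1,r2:Add3,r3:6,r4:Mul1,r5:7
  c6: CDB Mul1=30; issue MUL r5<-Mul1  regs: r0:Add2,r1:Add1,r2:Add3,r3:6,r4:30,r5:Mul1
  c7: CDB Add3=11  regs: r0:Add2,r1:Add1,r2:11,r3:6,r4:30,r5:Mul1
  c8: CDB Add1=14  regs: r0:Add2,r1:14,r2:11,r3:6,r4:30,r5:Mul1
  c9: CDB Add2=24  regs: r0:24,r1:14,r2:11,r3:6,r4:30,r5:Mul1
  c10: -  regs: r0:24,r1:14,r2:11,r3:6,r4:30,r5:Mul1

STATUS = TAG Mul1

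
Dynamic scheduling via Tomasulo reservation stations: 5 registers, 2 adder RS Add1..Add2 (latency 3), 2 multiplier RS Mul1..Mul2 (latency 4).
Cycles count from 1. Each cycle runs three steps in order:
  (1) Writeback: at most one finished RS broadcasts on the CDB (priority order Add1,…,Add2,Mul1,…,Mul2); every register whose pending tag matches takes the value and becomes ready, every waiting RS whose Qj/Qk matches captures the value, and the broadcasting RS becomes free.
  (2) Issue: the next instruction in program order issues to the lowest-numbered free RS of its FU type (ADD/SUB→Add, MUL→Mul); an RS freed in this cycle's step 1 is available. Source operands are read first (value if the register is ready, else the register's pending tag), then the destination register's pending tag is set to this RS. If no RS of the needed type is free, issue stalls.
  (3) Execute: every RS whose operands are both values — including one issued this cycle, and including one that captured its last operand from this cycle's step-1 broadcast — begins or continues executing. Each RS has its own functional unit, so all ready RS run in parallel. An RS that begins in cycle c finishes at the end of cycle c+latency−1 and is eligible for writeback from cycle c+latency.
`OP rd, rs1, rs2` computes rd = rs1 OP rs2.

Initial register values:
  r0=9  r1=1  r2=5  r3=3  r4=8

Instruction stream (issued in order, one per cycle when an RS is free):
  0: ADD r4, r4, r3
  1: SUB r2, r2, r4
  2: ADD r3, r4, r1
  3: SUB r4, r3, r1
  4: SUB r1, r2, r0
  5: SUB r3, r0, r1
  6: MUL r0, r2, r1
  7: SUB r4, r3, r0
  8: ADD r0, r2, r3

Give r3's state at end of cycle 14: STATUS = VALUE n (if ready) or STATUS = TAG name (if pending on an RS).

cycle 1: issue ADD r4<-Add1 // r0:9,r1:1,r2:5,r3:3,r4:Add1
cycle 2: issue SUB r2<-Add2 // r0:9,r1:1,r2:Add2,r3:3,r4:Add1
cycle 3: stall // r0:9,r1:1,r2:Add2,r3:3,r4:Add1
cycle 4: CDB Add1=11; issue ADD r3<-Add1 // r0:9,r1:1,r2:Add2,r3:Add1,r4:11
cycle 5: stall // r0:9,r1:1,r2:Add2,r3:Add1,r4:11
cycle 6: stall // r0:9,r1:1,r2:Add2,r3:Add1,r4:11
cycle 7: CDB Add1=12; issue SUB r4<-Add1 // r0:9,r1:1,r2:Add2,r3:12,r4:Add1
cycle 8: CDB Add2=-6; issue SUB r1<-Add2 // r0:9,r1:Add2,r2:-6,r3:12,r4:Add1
cycle 9: stall // r0:9,r1:Add2,r2:-6,r3:12,r4:Add1
cycle 10: CDB Add1=11; issue SUB r3<-Add1 // r0:9,r1:Add2,r2:-6,r3:Add1,r4:11
cycle 11: CDB Add2=-15; issue MUL r0<-Mul1 // r0:Mul1,r1:-15,r2:-6,r3:Add1,r4:11
cycle 12: issue SUB r4<-Add2 // r0:Mul1,r1:-15,r2:-6,r3:Add1,r4:Add2
cycle 13: stall // r0:Mul1,r1:-15,r2:-6,r3:Add1,r4:Add2
cycle 14: CDB Add1=24; issue ADD r0<-Add1 // r0:Add1,r1:-15,r2:-6,r3:24,r4:Add2

STATUS = VALUE 24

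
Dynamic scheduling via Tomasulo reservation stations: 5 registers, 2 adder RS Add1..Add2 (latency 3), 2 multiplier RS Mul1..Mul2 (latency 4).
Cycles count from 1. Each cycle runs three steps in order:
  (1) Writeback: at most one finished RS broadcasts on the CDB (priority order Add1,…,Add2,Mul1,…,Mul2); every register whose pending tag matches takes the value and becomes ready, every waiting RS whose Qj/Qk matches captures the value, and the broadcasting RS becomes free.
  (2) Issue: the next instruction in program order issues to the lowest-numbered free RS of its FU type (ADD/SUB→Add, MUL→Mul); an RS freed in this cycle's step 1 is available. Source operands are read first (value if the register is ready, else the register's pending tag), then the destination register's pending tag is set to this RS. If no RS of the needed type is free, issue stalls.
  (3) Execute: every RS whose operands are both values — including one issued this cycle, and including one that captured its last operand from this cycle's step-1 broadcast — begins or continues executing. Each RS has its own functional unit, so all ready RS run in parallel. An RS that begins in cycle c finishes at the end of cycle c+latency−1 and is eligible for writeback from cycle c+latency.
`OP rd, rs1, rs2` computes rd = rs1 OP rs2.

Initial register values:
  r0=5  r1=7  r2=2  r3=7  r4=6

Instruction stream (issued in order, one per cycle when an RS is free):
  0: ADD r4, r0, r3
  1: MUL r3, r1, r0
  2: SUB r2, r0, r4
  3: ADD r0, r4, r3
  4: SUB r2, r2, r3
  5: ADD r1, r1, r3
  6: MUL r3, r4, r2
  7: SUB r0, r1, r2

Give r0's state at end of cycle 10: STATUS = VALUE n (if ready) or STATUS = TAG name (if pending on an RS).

c1: issue ADD r4<-Add1 | r0:5,r1:7,r2:2,r3:7,r4:Add1
c2: issue MUL r3<-Mul1 | r0:5,r1:7,r2:2,r3:Mul1,r4:Add1
c3: issue SUB r2<-Add2 | r0:5,r1:7,r2:Add2,r3:Mul1,r4:Add1
c4: CDB Add1=12; issue ADD r0<-Add1 | r0:Add1,r1:7,r2:Add2,r3:Mul1,r4:12
c5: stall | r0:Add1,r1:7,r2:Add2,r3:Mul1,r4:12
c6: CDB Mul1=35; stall | r0:Add1,r1:7,r2:Add2,r3:35,r4:12
c7: CDB Add2=-7; issue SUB r2<-Add2 | r0:Add1,r1:7,r2:Add2,r3:35,r4:12
c8: stall | r0:Add1,r1:7,r2:Add2,r3:35,r4:12
c9: CDB Add1=47; issue ADD r1<-Add1 | r0:47,r1:Add1,r2:Add2,r3:35,r4:12
c10: CDB Add2=-42; issue MUL r3<-Mul1 | r0:47,r1:Add1,r2:-42,r3:Mul1,r4:12

STATUS = VALUE 47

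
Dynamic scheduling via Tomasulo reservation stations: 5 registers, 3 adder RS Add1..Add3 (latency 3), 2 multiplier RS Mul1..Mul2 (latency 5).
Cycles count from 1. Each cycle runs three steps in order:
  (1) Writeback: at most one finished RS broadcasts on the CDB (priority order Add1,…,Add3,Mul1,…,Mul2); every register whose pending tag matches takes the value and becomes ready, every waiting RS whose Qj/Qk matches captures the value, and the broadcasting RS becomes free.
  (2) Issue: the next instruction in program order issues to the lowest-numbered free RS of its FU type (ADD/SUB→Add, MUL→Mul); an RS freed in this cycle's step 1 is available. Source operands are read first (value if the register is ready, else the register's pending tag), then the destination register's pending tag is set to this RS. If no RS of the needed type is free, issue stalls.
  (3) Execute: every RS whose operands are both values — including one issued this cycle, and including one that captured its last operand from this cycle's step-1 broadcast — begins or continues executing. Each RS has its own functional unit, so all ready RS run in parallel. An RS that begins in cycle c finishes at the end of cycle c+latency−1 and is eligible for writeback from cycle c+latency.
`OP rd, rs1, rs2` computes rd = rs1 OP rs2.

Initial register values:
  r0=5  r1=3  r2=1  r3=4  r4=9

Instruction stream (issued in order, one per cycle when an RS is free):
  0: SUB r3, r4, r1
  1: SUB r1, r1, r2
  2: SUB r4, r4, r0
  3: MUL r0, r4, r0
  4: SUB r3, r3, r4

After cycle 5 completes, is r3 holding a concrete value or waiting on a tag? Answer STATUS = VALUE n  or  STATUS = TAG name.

STATUS = TAG Add1

cycle 1: issue SUB r3<-Add1 // r0:5,r1:3,r2:1,r3:Add1,r4:9
cycle 2: issue SUB r1<-Add2 // r0:5,r1:Add2,r2:1,r3:Add1,r4:9
cycle 3: issue SUB r4<-Add3 // r0:5,r1:Add2,r2:1,r3:Add1,r4:Add3
cycle 4: CDB Add1=6; issue MUL r0<-Mul1 // r0:Mul1,r1:Add2,r2:1,r3:6,r4:Add3
cycle 5: CDB Add2=2; issue SUB r3<-Add1 // r0:Mul1,r1:2,r2:1,r3:Add1,r4:Add3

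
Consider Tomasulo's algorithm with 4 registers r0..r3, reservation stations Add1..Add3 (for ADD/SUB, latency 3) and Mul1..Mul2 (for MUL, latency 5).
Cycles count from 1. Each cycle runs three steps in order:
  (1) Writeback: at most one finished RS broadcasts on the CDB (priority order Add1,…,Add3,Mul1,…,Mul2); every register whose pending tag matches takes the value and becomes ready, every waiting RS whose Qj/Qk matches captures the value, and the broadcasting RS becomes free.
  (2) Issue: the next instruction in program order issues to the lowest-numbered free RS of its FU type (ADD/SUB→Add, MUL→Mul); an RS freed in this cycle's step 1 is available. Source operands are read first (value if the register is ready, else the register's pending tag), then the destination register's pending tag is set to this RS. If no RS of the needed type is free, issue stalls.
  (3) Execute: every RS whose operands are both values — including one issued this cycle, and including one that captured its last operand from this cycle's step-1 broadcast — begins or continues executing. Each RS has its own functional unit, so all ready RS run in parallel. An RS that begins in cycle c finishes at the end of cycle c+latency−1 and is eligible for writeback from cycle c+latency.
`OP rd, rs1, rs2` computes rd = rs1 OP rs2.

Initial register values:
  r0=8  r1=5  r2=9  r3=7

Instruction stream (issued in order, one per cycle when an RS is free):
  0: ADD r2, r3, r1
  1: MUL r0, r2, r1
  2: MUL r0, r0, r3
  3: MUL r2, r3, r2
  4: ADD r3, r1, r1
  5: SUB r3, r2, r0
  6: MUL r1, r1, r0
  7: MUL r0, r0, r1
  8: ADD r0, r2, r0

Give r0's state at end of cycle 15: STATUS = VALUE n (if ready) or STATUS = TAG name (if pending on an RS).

STATUS = TAG Mul2

cycle 1: issue ADD r2<-Add1 // r0:8,r1:5,r2:Add1,r3:7
cycle 2: issue MUL r0<-Mul1 // r0:Mul1,r1:5,r2:Add1,r3:7
cycle 3: issue MUL r0<-Mul2 // r0:Mul2,r1:5,r2:Add1,r3:7
cycle 4: CDB Add1=12; stall // r0:Mul2,r1:5,r2:12,r3:7
cycle 5: stall // r0:Mul2,r1:5,r2:12,r3:7
cycle 6: stall // r0:Mul2,r1:5,r2:12,r3:7
cycle 7: stall // r0:Mul2,r1:5,r2:12,r3:7
cycle 8: stall // r0:Mul2,r1:5,r2:12,r3:7
cycle 9: CDB Mul1=60; issue MUL r2<-Mul1 // r0:Mul2,r1:5,r2:Mul1,r3:7
cycle 10: issue ADD r3<-Add1 // r0:Mul2,r1:5,r2:Mul1,r3:Add1
cycle 11: issue SUB r3<-Add2 // r0:Mul2,r1:5,r2:Mul1,r3:Add2
cycle 12: stall // r0:Mul2,r1:5,r2:Mul1,r3:Add2
cycle 13: CDB Add1=10; stall // r0:Mul2,r1:5,r2:Mul1,r3:Add2
cycle 14: CDB Mul1=84; issue MUL r1<-Mul1 // r0:Mul2,r1:Mul1,r2:84,r3:Add2
cycle 15: CDB Mul2=420; issue MUL r0<-Mul2 // r0:Mul2,r1:Mul1,r2:84,r3:Add2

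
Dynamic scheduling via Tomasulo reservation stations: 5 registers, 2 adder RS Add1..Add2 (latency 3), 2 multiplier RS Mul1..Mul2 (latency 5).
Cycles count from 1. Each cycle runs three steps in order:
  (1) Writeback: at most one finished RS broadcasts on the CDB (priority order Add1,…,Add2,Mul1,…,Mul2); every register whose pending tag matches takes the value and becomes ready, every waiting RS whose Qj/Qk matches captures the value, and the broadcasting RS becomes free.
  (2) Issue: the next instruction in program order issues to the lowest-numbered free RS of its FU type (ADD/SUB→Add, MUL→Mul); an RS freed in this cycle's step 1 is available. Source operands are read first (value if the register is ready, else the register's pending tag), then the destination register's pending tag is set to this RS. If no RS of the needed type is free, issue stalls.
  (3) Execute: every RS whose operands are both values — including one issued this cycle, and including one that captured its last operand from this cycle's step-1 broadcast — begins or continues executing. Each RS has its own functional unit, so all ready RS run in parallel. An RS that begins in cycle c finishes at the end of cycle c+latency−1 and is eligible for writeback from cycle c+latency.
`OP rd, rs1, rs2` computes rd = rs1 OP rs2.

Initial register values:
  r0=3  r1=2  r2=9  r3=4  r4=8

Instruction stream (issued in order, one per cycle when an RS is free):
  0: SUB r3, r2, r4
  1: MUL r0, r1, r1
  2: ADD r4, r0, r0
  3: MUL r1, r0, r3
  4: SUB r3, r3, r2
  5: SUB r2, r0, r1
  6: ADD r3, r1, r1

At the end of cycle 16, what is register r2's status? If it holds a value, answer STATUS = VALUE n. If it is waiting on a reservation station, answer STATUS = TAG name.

STATUS = VALUE 0

  c1: issue SUB r3<-Add1  regs: r0:3,r1:2,r2:9,r3:Add1,r4:8
  c2: issue MUL r0<-Mul1  regs: r0:Mul1,r1:2,r2:9,r3:Add1,r4:8
  c3: issue ADD r4<-Add2  regs: r0:Mul1,r1:2,r2:9,r3:Add1,r4:Add2
  c4: CDB Add1=1; issue MUL r1<-Mul2  regs: r0:Mul1,r1:Mul2,r2:9,r3:1,r4:Add2
  c5: issue SUB r3<-Add1  regs: r0:Mul1,r1:Mul2,r2:9,r3:Add1,r4:Add2
  c6: stall  regs: r0:Mul1,r1:Mul2,r2:9,r3:Add1,r4:Add2
  c7: CDB Mul1=4; stall  regs: r0:4,r1:Mul2,r2:9,r3:Add1,r4:Add2
  c8: CDB Add1=-8; issue SUB r2<-Add1  regs: r0:4,r1:Mul2,r2:Add1,r3:-8,r4:Add2
  c9: stall  regs: r0:4,r1:Mul2,r2:Add1,r3:-8,r4:Add2
  c10: CDB Add2=8; issue ADD r3<-Add2  regs: r0:4,r1:Mul2,r2:Add1,r3:Add2,r4:8
  c11: -  regs: r0:4,r1:Mul2,r2:Add1,r3:Add2,r4:8
  c12: CDB Mul2=4  regs: r0:4,r1:4,r2:Add1,r3:Add2,r4:8
  c13: -  regs: r0:4,r1:4,r2:Add1,r3:Add2,r4:8
  c14: -  regs: r0:4,r1:4,r2:Add1,r3:Add2,r4:8
  c15: CDB Add1=0  regs: r0:4,r1:4,r2:0,r3:Add2,r4:8
  c16: CDB Add2=8  regs: r0:4,r1:4,r2:0,r3:8,r4:8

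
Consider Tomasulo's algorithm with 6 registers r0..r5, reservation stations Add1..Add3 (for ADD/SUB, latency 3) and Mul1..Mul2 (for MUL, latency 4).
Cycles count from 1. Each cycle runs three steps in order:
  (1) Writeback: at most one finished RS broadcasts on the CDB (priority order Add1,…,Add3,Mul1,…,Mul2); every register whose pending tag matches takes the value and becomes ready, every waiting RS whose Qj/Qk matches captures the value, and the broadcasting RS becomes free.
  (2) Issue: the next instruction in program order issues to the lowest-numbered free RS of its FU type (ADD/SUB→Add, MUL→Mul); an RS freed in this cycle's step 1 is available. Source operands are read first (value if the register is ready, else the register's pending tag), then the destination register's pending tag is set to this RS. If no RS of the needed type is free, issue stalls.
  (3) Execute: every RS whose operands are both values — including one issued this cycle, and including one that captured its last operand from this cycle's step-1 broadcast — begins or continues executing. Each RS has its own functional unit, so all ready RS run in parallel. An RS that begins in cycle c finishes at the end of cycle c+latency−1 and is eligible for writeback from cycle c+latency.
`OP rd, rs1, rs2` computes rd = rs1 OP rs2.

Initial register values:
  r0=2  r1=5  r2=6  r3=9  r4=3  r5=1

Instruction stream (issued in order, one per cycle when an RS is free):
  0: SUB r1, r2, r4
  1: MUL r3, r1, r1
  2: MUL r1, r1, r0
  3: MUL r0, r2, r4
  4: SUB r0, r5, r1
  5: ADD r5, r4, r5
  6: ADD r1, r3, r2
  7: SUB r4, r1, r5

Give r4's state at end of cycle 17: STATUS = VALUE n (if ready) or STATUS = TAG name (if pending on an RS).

STATUS = VALUE 11

cycle 1: issue SUB r1<-Add1 // r0:2,r1:Add1,r2:6,r3:9,r4:3,r5:1
cycle 2: issue MUL r3<-Mul1 // r0:2,r1:Add1,r2:6,r3:Mul1,r4:3,r5:1
cycle 3: issue MUL r1<-Mul2 // r0:2,r1:Mul2,r2:6,r3:Mul1,r4:3,r5:1
cycle 4: CDB Add1=3; stall // r0:2,r1:Mul2,r2:6,r3:Mul1,r4:3,r5:1
cycle 5: stall // r0:2,r1:Mul2,r2:6,r3:Mul1,r4:3,r5:1
cycle 6: stall // r0:2,r1:Mul2,r2:6,r3:Mul1,r4:3,r5:1
cycle 7: stall // r0:2,r1:Mul2,r2:6,r3:Mul1,r4:3,r5:1
cycle 8: CDB Mul1=9; issue MUL r0<-Mul1 // r0:Mul1,r1:Mul2,r2:6,r3:9,r4:3,r5:1
cycle 9: CDB Mul2=6; issue SUB r0<-Add1 // r0:Add1,r1:6,r2:6,r3:9,r4:3,r5:1
cycle 10: issue ADD r5<-Add2 // r0:Add1,r1:6,r2:6,r3:9,r4:3,r5:Add2
cycle 11: issue ADD r1<-Add3 // r0:Add1,r1:Add3,r2:6,r3:9,r4:3,r5:Add2
cycle 12: CDB Add1=-5; issue SUB r4<-Add1 // r0:-5,r1:Add3,r2:6,r3:9,r4:Add1,r5:Add2
cycle 13: CDB Add2=4 // r0:-5,r1:Add3,r2:6,r3:9,r4:Add1,r5:4
cycle 14: CDB Add3=15 // r0:-5,r1:15,r2:6,r3:9,r4:Add1,r5:4
cycle 15: CDB Mul1=18 // r0:-5,r1:15,r2:6,r3:9,r4:Add1,r5:4
cycle 16: - // r0:-5,r1:15,r2:6,r3:9,r4:Add1,r5:4
cycle 17: CDB Add1=11 // r0:-5,r1:15,r2:6,r3:9,r4:11,r5:4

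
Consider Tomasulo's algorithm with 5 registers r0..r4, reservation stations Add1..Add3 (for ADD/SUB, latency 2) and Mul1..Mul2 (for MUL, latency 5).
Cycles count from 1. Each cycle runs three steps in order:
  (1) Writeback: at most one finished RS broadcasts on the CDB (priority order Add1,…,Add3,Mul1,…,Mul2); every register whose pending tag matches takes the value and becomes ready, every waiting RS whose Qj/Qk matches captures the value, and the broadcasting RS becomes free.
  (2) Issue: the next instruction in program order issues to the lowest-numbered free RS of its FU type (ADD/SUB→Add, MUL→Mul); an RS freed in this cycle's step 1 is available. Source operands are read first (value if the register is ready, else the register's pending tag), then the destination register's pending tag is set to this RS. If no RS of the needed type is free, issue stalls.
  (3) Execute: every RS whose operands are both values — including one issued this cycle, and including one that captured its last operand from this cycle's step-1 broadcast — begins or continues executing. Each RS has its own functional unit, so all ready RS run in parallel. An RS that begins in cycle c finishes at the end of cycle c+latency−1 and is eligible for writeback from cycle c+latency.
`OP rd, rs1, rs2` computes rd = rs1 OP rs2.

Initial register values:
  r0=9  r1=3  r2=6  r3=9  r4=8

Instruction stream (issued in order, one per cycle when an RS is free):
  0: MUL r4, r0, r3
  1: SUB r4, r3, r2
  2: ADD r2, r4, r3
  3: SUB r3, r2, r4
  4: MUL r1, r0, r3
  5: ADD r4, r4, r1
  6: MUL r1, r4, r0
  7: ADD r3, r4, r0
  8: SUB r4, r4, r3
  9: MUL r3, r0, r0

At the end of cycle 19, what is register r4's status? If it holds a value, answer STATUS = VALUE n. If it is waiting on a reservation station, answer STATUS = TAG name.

  c1: issue MUL r4<-Mul1  regs: r0:9,r1:3,r2:6,r3:9,r4:Mul1
  c2: issue SUB r4<-Add1  regs: r0:9,r1:3,r2:6,r3:9,r4:Add1
  c3: issue ADD r2<-Add2  regs: r0:9,r1:3,r2:Add2,r3:9,r4:Add1
  c4: CDB Add1=3; issue SUB r3<-Add1  regs: r0:9,r1:3,r2:Add2,r3:Add1,r4:3
  c5: issue MUL r1<-Mul2  regs: r0:9,r1:Mul2,r2:Add2,r3:Add1,r4:3
  c6: CDB Add2=12; issue ADD r4<-Add2  regs: r0:9,r1:Mul2,r2:12,r3:Add1,r4:Add2
  c7: CDB Mul1=81; issue MUL r1<-Mul1  regs: r0:9,r1:Mul1,r2:12,r3:Add1,r4:Add2
  c8: CDB Add1=9; issue ADD r3<-Add1  regs: r0:9,r1:Mul1,r2:12,r3:Add1,r4:Add2
  c9: issue SUB r4<-Add3  regs: r0:9,r1:Mul1,r2:12,r3:Add1,r4:Add3
  c10: stall  regs: r0:9,r1:Mul1,r2:12,r3:Add1,r4:Add3
  c11: stall  regs: r0:9,r1:Mul1,r2:12,r3:Add1,r4:Add3
  c12: stall  regs: r0:9,r1:Mul1,r2:12,r3:Add1,r4:Add3
  c13: CDB Mul2=81; issue MUL r3<-Mul2  regs: r0:9,r1:Mul1,r2:12,r3:Mul2,r4:Add3
  c14: -  regs: r0:9,r1:Mul1,r2:12,r3:Mul2,r4:Add3
  c15: CDB Add2=84  regs: r0:9,r1:Mul1,r2:12,r3:Mul2,r4:Add3
  c16: -  regs: r0:9,r1:Mul1,r2:12,r3:Mul2,r4:Add3
  c17: CDB Add1=93  regs: r0:9,r1:Mul1,r2:12,r3:Mul2,r4:Add3
  c18: CDB Mul2=81  regs: r0:9,r1:Mul1,r2:12,r3:81,r4:Add3
  c19: CDB Add3=-9  regs: r0:9,r1:Mul1,r2:12,r3:81,r4:-9

STATUS = VALUE -9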